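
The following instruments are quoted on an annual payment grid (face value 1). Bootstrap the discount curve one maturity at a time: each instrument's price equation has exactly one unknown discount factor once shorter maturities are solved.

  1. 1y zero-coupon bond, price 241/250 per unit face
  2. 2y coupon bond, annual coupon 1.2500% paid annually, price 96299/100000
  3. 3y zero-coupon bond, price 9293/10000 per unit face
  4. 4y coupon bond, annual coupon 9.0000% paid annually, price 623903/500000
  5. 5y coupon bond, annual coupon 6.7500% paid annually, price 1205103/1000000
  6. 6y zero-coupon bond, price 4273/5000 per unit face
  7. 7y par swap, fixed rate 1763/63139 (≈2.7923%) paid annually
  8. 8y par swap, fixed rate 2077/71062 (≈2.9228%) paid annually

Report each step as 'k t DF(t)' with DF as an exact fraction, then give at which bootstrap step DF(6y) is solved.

1 1 241/250
2 2 587/625
3 3 9293/10000
4 4 9109/10000
5 5 4461/5000
6 6 4273/5000
7 7 8237/10000
8 8 7923/10000
DF(6y) is solved at step 6

step 1 [1y] zero: DF = P = 241/250 ≈ 0.964000
step 2 [2y] bond c/1=1/80: DF=(96299/100000 − 1/80·(0.964000))/(1+1/80) = 587/625 ≈ 0.939200
step 3 [3y] zero: DF = P = 9293/10000 ≈ 0.929300
step 4 [4y] bond c/1=9/100: DF=(623903/500000 − 9/100·(0.964000+0.939200+0.929300))/(1+9/100) = 9109/10000 ≈ 0.910900
step 5 [5y] bond c/1=27/400: DF=(1205103/1000000 − 27/400·(0.964000+0.939200+0.929300+0.910900))/(1+27/400) = 4461/5000 ≈ 0.892200
step 6 [6y] zero: DF = P = 4273/5000 ≈ 0.854600
step 7 [7y] swap r/1=1763/63139: DF=(1 − 1763/63139·(0.964000+0.939200+0.929300+0.910900+0.892200+0.854600))/(1+1763/63139) = 8237/10000 ≈ 0.823700
step 8 [8y] swap r/1=2077/71062: DF=(1 − 2077/71062·(0.964000+0.939200+0.929300+0.910900+0.892200+0.854600+0.823700))/(1+2077/71062) = 7923/10000 ≈ 0.792300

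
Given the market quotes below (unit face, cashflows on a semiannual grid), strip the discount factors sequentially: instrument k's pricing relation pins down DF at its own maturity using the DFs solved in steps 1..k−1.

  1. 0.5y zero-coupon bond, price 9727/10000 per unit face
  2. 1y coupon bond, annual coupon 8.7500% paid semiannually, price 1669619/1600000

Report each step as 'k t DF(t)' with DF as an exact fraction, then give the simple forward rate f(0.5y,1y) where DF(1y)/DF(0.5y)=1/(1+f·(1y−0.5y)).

step 1 [0.5y] zero: DF = P = 9727/10000 ≈ 0.972700
step 2 [1y] bond c/2=7/160: DF=(1669619/1600000 − 7/160·(0.972700))/(1+7/160) = 959/1000 ≈ 0.959000

1 1/2 9727/10000
2 1 959/1000
f(0.5y,1y) = ((9727/10000)/(959/1000) − 1)/(1/2) = 1/35 ≈ 2.8571%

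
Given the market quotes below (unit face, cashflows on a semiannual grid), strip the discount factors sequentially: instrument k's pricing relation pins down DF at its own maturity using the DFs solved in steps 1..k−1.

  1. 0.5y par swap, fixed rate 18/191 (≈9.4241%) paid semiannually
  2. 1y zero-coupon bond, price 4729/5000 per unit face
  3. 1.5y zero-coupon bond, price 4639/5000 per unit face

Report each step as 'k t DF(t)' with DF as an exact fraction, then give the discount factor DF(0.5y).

step 1 [0.5y] swap r/2=9/191: DF=(1 − 9/191·(0))/(1+9/191) = 191/200 ≈ 0.955000
step 2 [1y] zero: DF = P = 4729/5000 ≈ 0.945800
step 3 [1.5y] zero: DF = P = 4639/5000 ≈ 0.927800

1 1/2 191/200
2 1 4729/5000
3 3/2 4639/5000
DF(0.5y) = 191/200 ≈ 0.955000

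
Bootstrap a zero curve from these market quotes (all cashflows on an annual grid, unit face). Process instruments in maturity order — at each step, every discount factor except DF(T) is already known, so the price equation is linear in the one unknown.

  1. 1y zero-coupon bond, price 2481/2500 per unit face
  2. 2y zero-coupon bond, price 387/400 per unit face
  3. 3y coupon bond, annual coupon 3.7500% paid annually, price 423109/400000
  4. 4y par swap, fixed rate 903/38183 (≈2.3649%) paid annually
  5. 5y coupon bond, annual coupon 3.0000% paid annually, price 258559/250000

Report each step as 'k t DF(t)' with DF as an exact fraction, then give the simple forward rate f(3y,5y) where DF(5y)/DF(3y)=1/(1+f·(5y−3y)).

1 1 2481/2500
2 2 387/400
3 3 9487/10000
4 4 9097/10000
5 5 8929/10000
f(3y,5y) = ((9487/10000)/(8929/10000) − 1)/(2) = 279/8929 ≈ 3.1247%

step 1 [1y] zero: DF = P = 2481/2500 ≈ 0.992400
step 2 [2y] zero: DF = P = 387/400 ≈ 0.967500
step 3 [3y] bond c/1=3/80: DF=(423109/400000 − 3/80·(0.992400+0.967500))/(1+3/80) = 9487/10000 ≈ 0.948700
step 4 [4y] swap r/1=903/38183: DF=(1 − 903/38183·(0.992400+0.967500+0.948700))/(1+903/38183) = 9097/10000 ≈ 0.909700
step 5 [5y] bond c/1=3/100: DF=(258559/250000 − 3/100·(0.992400+0.967500+0.948700+0.909700))/(1+3/100) = 8929/10000 ≈ 0.892900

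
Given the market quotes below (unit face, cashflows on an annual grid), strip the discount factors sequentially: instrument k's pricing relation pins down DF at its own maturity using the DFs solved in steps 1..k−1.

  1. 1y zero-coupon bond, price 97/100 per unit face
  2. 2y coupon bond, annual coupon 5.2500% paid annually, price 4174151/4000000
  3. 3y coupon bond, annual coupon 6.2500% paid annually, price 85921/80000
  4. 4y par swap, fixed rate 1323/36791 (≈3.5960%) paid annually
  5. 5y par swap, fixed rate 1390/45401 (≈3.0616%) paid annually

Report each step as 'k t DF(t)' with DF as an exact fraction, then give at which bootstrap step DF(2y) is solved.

step 1 [1y] zero: DF = P = 97/100 ≈ 0.970000
step 2 [2y] bond c/1=21/400: DF=(4174151/4000000 − 21/400·(0.970000))/(1+21/400) = 9431/10000 ≈ 0.943100
step 3 [3y] bond c/1=1/16: DF=(85921/80000 − 1/16·(0.970000+0.943100))/(1+1/16) = 8983/10000 ≈ 0.898300
step 4 [4y] swap r/1=1323/36791: DF=(1 − 1323/36791·(0.970000+0.943100+0.898300))/(1+1323/36791) = 8677/10000 ≈ 0.867700
step 5 [5y] swap r/1=1390/45401: DF=(1 − 1390/45401·(0.970000+0.943100+0.898300+0.867700))/(1+1390/45401) = 861/1000 ≈ 0.861000

1 1 97/100
2 2 9431/10000
3 3 8983/10000
4 4 8677/10000
5 5 861/1000
DF(2y) is solved at step 2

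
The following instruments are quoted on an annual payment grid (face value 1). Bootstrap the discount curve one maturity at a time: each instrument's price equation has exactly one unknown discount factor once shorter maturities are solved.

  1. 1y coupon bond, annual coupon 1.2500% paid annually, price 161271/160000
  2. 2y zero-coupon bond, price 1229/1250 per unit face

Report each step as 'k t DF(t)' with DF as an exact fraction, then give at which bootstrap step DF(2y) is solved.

step 1 [1y] bond c/1=1/80: DF=(161271/160000 − 1/80·(0))/(1+1/80) = 1991/2000 ≈ 0.995500
step 2 [2y] zero: DF = P = 1229/1250 ≈ 0.983200

1 1 1991/2000
2 2 1229/1250
DF(2y) is solved at step 2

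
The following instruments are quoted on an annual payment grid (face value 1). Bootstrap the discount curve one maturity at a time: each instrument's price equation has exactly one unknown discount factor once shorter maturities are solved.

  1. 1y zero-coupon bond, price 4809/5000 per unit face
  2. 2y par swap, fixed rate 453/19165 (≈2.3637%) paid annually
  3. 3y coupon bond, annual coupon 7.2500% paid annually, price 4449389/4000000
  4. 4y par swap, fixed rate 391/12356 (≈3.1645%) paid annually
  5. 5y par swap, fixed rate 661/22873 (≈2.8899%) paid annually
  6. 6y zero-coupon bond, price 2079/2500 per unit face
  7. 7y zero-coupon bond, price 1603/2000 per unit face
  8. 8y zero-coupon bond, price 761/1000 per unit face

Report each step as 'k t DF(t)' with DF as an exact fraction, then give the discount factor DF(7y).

1 1 4809/5000
2 2 9547/10000
3 3 2269/2500
4 4 8827/10000
5 5 4339/5000
6 6 2079/2500
7 7 1603/2000
8 8 761/1000
DF(7y) = 1603/2000 ≈ 0.801500

step 1 [1y] zero: DF = P = 4809/5000 ≈ 0.961800
step 2 [2y] swap r/1=453/19165: DF=(1 − 453/19165·(0.961800))/(1+453/19165) = 9547/10000 ≈ 0.954700
step 3 [3y] bond c/1=29/400: DF=(4449389/4000000 − 29/400·(0.961800+0.954700))/(1+29/400) = 2269/2500 ≈ 0.907600
step 4 [4y] swap r/1=391/12356: DF=(1 − 391/12356·(0.961800+0.954700+0.907600))/(1+391/12356) = 8827/10000 ≈ 0.882700
step 5 [5y] swap r/1=661/22873: DF=(1 − 661/22873·(0.961800+0.954700+0.907600+0.882700))/(1+661/22873) = 4339/5000 ≈ 0.867800
step 6 [6y] zero: DF = P = 2079/2500 ≈ 0.831600
step 7 [7y] zero: DF = P = 1603/2000 ≈ 0.801500
step 8 [8y] zero: DF = P = 761/1000 ≈ 0.761000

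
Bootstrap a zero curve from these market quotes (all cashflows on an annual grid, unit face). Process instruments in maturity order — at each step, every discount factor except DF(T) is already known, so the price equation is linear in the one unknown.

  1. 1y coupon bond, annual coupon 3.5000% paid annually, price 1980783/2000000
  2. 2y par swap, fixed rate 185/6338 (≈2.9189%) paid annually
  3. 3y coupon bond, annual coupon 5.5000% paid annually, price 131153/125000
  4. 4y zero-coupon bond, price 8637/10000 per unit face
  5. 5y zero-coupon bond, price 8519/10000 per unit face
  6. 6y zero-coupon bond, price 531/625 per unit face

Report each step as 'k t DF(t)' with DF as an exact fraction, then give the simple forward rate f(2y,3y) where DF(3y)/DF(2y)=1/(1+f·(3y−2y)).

1 1 9569/10000
2 2 1889/2000
3 3 4477/5000
4 4 8637/10000
5 5 8519/10000
6 6 531/625
f(2y,3y) = ((1889/2000)/(4477/5000) − 1)/(1) = 491/8954 ≈ 5.4836%

step 1 [1y] bond c/1=7/200: DF=(1980783/2000000 − 7/200·(0))/(1+7/200) = 9569/10000 ≈ 0.956900
step 2 [2y] swap r/1=185/6338: DF=(1 − 185/6338·(0.956900))/(1+185/6338) = 1889/2000 ≈ 0.944500
step 3 [3y] bond c/1=11/200: DF=(131153/125000 − 11/200·(0.956900+0.944500))/(1+11/200) = 4477/5000 ≈ 0.895400
step 4 [4y] zero: DF = P = 8637/10000 ≈ 0.863700
step 5 [5y] zero: DF = P = 8519/10000 ≈ 0.851900
step 6 [6y] zero: DF = P = 531/625 ≈ 0.849600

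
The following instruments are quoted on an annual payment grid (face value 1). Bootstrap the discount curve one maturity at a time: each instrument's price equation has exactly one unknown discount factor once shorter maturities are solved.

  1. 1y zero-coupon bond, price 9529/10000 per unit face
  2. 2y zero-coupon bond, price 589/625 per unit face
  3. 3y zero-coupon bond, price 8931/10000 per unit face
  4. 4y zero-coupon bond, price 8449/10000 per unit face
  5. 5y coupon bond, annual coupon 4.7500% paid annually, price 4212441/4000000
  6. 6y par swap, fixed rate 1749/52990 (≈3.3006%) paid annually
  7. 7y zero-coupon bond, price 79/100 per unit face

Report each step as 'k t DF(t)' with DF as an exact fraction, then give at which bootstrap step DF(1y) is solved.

step 1 [1y] zero: DF = P = 9529/10000 ≈ 0.952900
step 2 [2y] zero: DF = P = 589/625 ≈ 0.942400
step 3 [3y] zero: DF = P = 8931/10000 ≈ 0.893100
step 4 [4y] zero: DF = P = 8449/10000 ≈ 0.844900
step 5 [5y] bond c/1=19/400: DF=(4212441/4000000 − 19/400·(0.952900+0.942400+0.893100+0.844900))/(1+19/400) = 4203/5000 ≈ 0.840600
step 6 [6y] swap r/1=1749/52990: DF=(1 − 1749/52990·(0.952900+0.942400+0.893100+0.844900+0.840600))/(1+1749/52990) = 8251/10000 ≈ 0.825100
step 7 [7y] zero: DF = P = 79/100 ≈ 0.790000

1 1 9529/10000
2 2 589/625
3 3 8931/10000
4 4 8449/10000
5 5 4203/5000
6 6 8251/10000
7 7 79/100
DF(1y) is solved at step 1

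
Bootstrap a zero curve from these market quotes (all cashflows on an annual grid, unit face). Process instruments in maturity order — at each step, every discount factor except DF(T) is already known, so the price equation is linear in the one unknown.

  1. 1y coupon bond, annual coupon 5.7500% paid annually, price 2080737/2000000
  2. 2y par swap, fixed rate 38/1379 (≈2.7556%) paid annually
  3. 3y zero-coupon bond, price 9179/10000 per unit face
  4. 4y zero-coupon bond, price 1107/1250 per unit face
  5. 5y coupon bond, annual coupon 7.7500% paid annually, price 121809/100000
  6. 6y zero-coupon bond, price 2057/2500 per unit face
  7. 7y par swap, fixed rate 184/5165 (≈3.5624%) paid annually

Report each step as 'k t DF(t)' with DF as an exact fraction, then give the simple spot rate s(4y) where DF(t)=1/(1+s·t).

1 1 4919/5000
2 2 2367/2500
3 3 9179/10000
4 4 1107/1250
5 5 8619/10000
6 6 2057/2500
7 7 487/625
s(4y) = (1/(1107/1250) − 1)/(4) = 143/4428 ≈ 3.2294%

step 1 [1y] bond c/1=23/400: DF=(2080737/2000000 − 23/400·(0))/(1+23/400) = 4919/5000 ≈ 0.983800
step 2 [2y] swap r/1=38/1379: DF=(1 − 38/1379·(0.983800))/(1+38/1379) = 2367/2500 ≈ 0.946800
step 3 [3y] zero: DF = P = 9179/10000 ≈ 0.917900
step 4 [4y] zero: DF = P = 1107/1250 ≈ 0.885600
step 5 [5y] bond c/1=31/400: DF=(121809/100000 − 31/400·(0.983800+0.946800+0.917900+0.885600))/(1+31/400) = 8619/10000 ≈ 0.861900
step 6 [6y] zero: DF = P = 2057/2500 ≈ 0.822800
step 7 [7y] swap r/1=184/5165: DF=(1 − 184/5165·(0.983800+0.946800+0.917900+0.885600+0.861900+0.822800))/(1+184/5165) = 487/625 ≈ 0.779200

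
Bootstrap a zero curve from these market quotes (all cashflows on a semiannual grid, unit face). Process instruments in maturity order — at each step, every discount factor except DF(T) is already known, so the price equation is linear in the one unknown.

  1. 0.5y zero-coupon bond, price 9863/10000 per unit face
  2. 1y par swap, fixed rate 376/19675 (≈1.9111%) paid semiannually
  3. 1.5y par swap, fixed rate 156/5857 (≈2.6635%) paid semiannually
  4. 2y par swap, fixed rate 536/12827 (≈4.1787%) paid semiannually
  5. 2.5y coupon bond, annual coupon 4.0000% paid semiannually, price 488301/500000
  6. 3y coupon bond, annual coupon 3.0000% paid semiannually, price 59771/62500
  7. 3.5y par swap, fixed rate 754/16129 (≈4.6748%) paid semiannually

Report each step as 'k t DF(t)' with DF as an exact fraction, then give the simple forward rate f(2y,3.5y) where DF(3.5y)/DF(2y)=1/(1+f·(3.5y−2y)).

step 1 [0.5y] zero: DF = P = 9863/10000 ≈ 0.986300
step 2 [1y] swap r/2=188/19675: DF=(1 − 188/19675·(0.986300))/(1+188/19675) = 2453/2500 ≈ 0.981200
step 3 [1.5y] swap r/2=78/5857: DF=(1 − 78/5857·(0.986300+0.981200))/(1+78/5857) = 961/1000 ≈ 0.961000
step 4 [2y] swap r/2=268/12827: DF=(1 − 268/12827·(0.986300+0.981200+0.961000))/(1+268/12827) = 2299/2500 ≈ 0.919600
step 5 [2.5y] bond c/2=1/50: DF=(488301/500000 − 1/50·(0.986300+0.981200+0.961000+0.919600))/(1+1/50) = 441/500 ≈ 0.882000
step 6 [3y] bond c/2=3/200: DF=(59771/62500 − 3/200·(0.986300+0.981200+0.961000+0.919600+0.882000))/(1+3/200) = 8723/10000 ≈ 0.872300
step 7 [3.5y] swap r/2=377/16129: DF=(1 − 377/16129·(0.986300+0.981200+0.961000+0.919600+0.882000+0.872300))/(1+377/16129) = 2123/2500 ≈ 0.849200

1 1/2 9863/10000
2 1 2453/2500
3 3/2 961/1000
4 2 2299/2500
5 5/2 441/500
6 3 8723/10000
7 7/2 2123/2500
f(2y,3.5y) = ((2299/2500)/(2123/2500) − 1)/(3/2) = 32/579 ≈ 5.5268%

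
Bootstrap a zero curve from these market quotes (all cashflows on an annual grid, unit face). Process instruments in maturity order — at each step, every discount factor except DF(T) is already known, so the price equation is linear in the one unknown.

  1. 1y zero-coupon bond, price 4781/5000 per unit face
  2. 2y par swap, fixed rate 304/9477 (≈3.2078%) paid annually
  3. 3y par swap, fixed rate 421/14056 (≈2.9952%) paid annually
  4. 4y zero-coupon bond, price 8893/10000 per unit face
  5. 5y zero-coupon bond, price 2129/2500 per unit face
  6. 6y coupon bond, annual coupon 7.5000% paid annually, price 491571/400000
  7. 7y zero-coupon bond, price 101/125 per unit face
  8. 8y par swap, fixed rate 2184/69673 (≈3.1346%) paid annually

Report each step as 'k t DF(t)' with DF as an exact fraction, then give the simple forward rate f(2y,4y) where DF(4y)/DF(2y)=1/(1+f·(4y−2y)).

step 1 [1y] zero: DF = P = 4781/5000 ≈ 0.956200
step 2 [2y] swap r/1=304/9477: DF=(1 − 304/9477·(0.956200))/(1+304/9477) = 587/625 ≈ 0.939200
step 3 [3y] swap r/1=421/14056: DF=(1 − 421/14056·(0.956200+0.939200))/(1+421/14056) = 4579/5000 ≈ 0.915800
step 4 [4y] zero: DF = P = 8893/10000 ≈ 0.889300
step 5 [5y] zero: DF = P = 2129/2500 ≈ 0.851600
step 6 [6y] bond c/1=3/40: DF=(491571/400000 − 3/40·(0.956200+0.939200+0.915800+0.889300+0.851600))/(1+3/40) = 516/625 ≈ 0.825600
step 7 [7y] zero: DF = P = 101/125 ≈ 0.808000
step 8 [8y] swap r/1=2184/69673: DF=(1 − 2184/69673·(0.956200+0.939200+0.915800+0.889300+0.851600+0.825600+0.808000))/(1+2184/69673) = 977/1250 ≈ 0.781600

1 1 4781/5000
2 2 587/625
3 3 4579/5000
4 4 8893/10000
5 5 2129/2500
6 6 516/625
7 7 101/125
8 8 977/1250
f(2y,4y) = ((587/625)/(8893/10000) − 1)/(2) = 499/17786 ≈ 2.8056%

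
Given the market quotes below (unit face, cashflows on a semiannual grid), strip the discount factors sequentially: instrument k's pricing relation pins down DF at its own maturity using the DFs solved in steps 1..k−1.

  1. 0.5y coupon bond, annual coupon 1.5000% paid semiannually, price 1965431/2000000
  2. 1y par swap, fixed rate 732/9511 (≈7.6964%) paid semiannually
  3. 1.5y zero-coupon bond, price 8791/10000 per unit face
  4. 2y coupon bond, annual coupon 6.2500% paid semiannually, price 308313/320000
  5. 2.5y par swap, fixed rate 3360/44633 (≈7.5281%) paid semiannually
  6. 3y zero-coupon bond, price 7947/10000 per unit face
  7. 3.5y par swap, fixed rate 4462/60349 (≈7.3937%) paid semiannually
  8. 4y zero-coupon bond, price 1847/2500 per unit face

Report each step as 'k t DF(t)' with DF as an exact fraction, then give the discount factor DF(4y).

step 1 [0.5y] bond c/2=3/400: DF=(1965431/2000000 − 3/400·(0))/(1+3/400) = 4877/5000 ≈ 0.975400
step 2 [1y] swap r/2=366/9511: DF=(1 − 366/9511·(0.975400))/(1+366/9511) = 2317/2500 ≈ 0.926800
step 3 [1.5y] zero: DF = P = 8791/10000 ≈ 0.879100
step 4 [2y] bond c/2=1/32: DF=(308313/320000 − 1/32·(0.975400+0.926800+0.879100))/(1+1/32) = 17/20 ≈ 0.850000
step 5 [2.5y] swap r/2=1680/44633: DF=(1 − 1680/44633·(0.975400+0.926800+0.879100+0.850000))/(1+1680/44633) = 104/125 ≈ 0.832000
step 6 [3y] zero: DF = P = 7947/10000 ≈ 0.794700
step 7 [3.5y] swap r/2=2231/60349: DF=(1 − 2231/60349·(0.975400+0.926800+0.879100+0.850000+0.832000+0.794700))/(1+2231/60349) = 7769/10000 ≈ 0.776900
step 8 [4y] zero: DF = P = 1847/2500 ≈ 0.738800

1 1/2 4877/5000
2 1 2317/2500
3 3/2 8791/10000
4 2 17/20
5 5/2 104/125
6 3 7947/10000
7 7/2 7769/10000
8 4 1847/2500
DF(4y) = 1847/2500 ≈ 0.738800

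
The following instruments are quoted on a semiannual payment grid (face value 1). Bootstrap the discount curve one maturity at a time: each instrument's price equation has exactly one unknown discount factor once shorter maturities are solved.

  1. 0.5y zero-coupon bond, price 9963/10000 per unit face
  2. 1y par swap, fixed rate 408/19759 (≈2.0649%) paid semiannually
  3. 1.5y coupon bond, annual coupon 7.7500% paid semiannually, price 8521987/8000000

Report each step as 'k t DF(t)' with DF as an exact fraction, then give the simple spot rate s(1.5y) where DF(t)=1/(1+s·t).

step 1 [0.5y] zero: DF = P = 9963/10000 ≈ 0.996300
step 2 [1y] swap r/2=204/19759: DF=(1 − 204/19759·(0.996300))/(1+204/19759) = 2449/2500 ≈ 0.979600
step 3 [1.5y] bond c/2=31/800: DF=(8521987/8000000 − 31/800·(0.996300+0.979600))/(1+31/800) = 4759/5000 ≈ 0.951800

1 1/2 9963/10000
2 1 2449/2500
3 3/2 4759/5000
s(1.5y) = (1/(4759/5000) − 1)/(3/2) = 482/14277 ≈ 3.3761%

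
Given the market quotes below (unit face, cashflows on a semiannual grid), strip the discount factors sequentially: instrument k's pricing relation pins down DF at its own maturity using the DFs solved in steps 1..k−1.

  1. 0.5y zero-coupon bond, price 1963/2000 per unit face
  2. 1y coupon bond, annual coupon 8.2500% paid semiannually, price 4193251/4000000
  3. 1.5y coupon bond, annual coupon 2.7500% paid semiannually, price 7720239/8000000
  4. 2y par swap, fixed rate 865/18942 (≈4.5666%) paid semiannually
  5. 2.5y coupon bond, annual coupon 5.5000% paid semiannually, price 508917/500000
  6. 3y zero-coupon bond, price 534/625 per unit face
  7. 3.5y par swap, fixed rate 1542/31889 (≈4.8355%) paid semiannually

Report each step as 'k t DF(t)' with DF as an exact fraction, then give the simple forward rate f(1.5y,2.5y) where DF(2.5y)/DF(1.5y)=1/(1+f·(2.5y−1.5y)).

1 1/2 1963/2000
2 1 9679/10000
3 3/2 1851/2000
4 2 1827/2000
5 5/2 2223/2500
6 3 534/625
7 7/2 4229/5000
f(1.5y,2.5y) = ((1851/2000)/(2223/2500) − 1)/(1) = 121/2964 ≈ 4.0823%

step 1 [0.5y] zero: DF = P = 1963/2000 ≈ 0.981500
step 2 [1y] bond c/2=33/800: DF=(4193251/4000000 − 33/800·(0.981500))/(1+33/800) = 9679/10000 ≈ 0.967900
step 3 [1.5y] bond c/2=11/800: DF=(7720239/8000000 − 11/800·(0.981500+0.967900))/(1+11/800) = 1851/2000 ≈ 0.925500
step 4 [2y] swap r/2=865/37884: DF=(1 − 865/37884·(0.981500+0.967900+0.925500))/(1+865/37884) = 1827/2000 ≈ 0.913500
step 5 [2.5y] bond c/2=11/400: DF=(508917/500000 − 11/400·(0.981500+0.967900+0.925500+0.913500))/(1+11/400) = 2223/2500 ≈ 0.889200
step 6 [3y] zero: DF = P = 534/625 ≈ 0.854400
step 7 [3.5y] swap r/2=771/31889: DF=(1 − 771/31889·(0.981500+0.967900+0.925500+0.913500+0.889200+0.854400))/(1+771/31889) = 4229/5000 ≈ 0.845800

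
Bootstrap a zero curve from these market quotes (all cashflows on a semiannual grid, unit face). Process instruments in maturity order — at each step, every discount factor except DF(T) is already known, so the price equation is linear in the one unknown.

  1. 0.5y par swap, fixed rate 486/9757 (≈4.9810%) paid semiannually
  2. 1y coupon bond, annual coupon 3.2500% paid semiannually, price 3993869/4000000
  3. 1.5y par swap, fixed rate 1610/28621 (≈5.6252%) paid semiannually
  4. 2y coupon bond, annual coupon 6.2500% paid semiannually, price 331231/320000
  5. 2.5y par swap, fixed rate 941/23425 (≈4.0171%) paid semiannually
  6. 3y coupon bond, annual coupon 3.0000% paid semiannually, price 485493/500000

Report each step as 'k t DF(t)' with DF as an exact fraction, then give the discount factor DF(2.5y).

step 1 [0.5y] swap r/2=243/9757: DF=(1 − 243/9757·(0))/(1+243/9757) = 9757/10000 ≈ 0.975700
step 2 [1y] bond c/2=13/800: DF=(3993869/4000000 − 13/800·(0.975700))/(1+13/800) = 9669/10000 ≈ 0.966900
step 3 [1.5y] swap r/2=805/28621: DF=(1 − 805/28621·(0.975700+0.966900))/(1+805/28621) = 1839/2000 ≈ 0.919500
step 4 [2y] bond c/2=1/32: DF=(331231/320000 − 1/32·(0.975700+0.966900+0.919500))/(1+1/32) = 917/1000 ≈ 0.917000
step 5 [2.5y] swap r/2=941/46850: DF=(1 − 941/46850·(0.975700+0.966900+0.919500+0.917000))/(1+941/46850) = 9059/10000 ≈ 0.905900
step 6 [3y] bond c/2=3/200: DF=(485493/500000 − 3/200·(0.975700+0.966900+0.919500+0.917000+0.905900))/(1+3/200) = 4437/5000 ≈ 0.887400

1 1/2 9757/10000
2 1 9669/10000
3 3/2 1839/2000
4 2 917/1000
5 5/2 9059/10000
6 3 4437/5000
DF(2.5y) = 9059/10000 ≈ 0.905900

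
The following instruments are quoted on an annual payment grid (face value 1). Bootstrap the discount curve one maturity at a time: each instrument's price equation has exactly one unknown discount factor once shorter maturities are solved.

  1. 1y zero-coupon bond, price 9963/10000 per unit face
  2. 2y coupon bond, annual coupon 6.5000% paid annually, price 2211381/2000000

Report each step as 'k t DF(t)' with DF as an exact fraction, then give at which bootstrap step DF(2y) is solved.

1 1 9963/10000
2 2 4887/5000
DF(2y) is solved at step 2

step 1 [1y] zero: DF = P = 9963/10000 ≈ 0.996300
step 2 [2y] bond c/1=13/200: DF=(2211381/2000000 − 13/200·(0.996300))/(1+13/200) = 4887/5000 ≈ 0.977400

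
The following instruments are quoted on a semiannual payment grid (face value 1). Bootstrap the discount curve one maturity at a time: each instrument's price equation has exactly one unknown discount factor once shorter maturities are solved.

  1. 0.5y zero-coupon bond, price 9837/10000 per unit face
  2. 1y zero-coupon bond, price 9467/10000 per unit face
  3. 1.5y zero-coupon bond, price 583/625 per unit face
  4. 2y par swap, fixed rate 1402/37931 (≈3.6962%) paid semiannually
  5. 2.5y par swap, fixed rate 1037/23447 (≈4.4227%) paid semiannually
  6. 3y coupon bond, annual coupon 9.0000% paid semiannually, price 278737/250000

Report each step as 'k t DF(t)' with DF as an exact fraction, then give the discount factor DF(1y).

1 1/2 9837/10000
2 1 9467/10000
3 3/2 583/625
4 2 9299/10000
5 5/2 8963/10000
6 3 173/200
DF(1y) = 9467/10000 ≈ 0.946700

step 1 [0.5y] zero: DF = P = 9837/10000 ≈ 0.983700
step 2 [1y] zero: DF = P = 9467/10000 ≈ 0.946700
step 3 [1.5y] zero: DF = P = 583/625 ≈ 0.932800
step 4 [2y] swap r/2=701/37931: DF=(1 − 701/37931·(0.983700+0.946700+0.932800))/(1+701/37931) = 9299/10000 ≈ 0.929900
step 5 [2.5y] swap r/2=1037/46894: DF=(1 − 1037/46894·(0.983700+0.946700+0.932800+0.929900))/(1+1037/46894) = 8963/10000 ≈ 0.896300
step 6 [3y] bond c/2=9/200: DF=(278737/250000 − 9/200·(0.983700+0.946700+0.932800+0.929900+0.896300))/(1+9/200) = 173/200 ≈ 0.865000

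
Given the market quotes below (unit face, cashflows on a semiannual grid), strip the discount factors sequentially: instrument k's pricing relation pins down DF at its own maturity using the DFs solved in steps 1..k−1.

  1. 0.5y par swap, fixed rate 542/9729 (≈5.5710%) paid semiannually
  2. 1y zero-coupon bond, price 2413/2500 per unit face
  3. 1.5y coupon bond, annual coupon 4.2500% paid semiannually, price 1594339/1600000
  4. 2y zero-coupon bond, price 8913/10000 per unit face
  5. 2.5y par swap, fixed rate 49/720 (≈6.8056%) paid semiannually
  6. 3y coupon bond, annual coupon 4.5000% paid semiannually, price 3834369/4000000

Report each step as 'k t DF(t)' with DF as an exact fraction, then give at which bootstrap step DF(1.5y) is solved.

step 1 [0.5y] swap r/2=271/9729: DF=(1 − 271/9729·(0))/(1+271/9729) = 9729/10000 ≈ 0.972900
step 2 [1y] zero: DF = P = 2413/2500 ≈ 0.965200
step 3 [1.5y] bond c/2=17/800: DF=(1594339/1600000 − 17/800·(0.972900+0.965200))/(1+17/800) = 4677/5000 ≈ 0.935400
step 4 [2y] zero: DF = P = 8913/10000 ≈ 0.891300
step 5 [2.5y] swap r/2=49/1440: DF=(1 − 49/1440·(0.972900+0.965200+0.935400+0.891300))/(1+49/1440) = 527/625 ≈ 0.843200
step 6 [3y] bond c/2=9/400: DF=(3834369/4000000 − 9/400·(0.972900+0.965200+0.935400+0.891300+0.843200))/(1+9/400) = 8361/10000 ≈ 0.836100

1 1/2 9729/10000
2 1 2413/2500
3 3/2 4677/5000
4 2 8913/10000
5 5/2 527/625
6 3 8361/10000
DF(1.5y) is solved at step 3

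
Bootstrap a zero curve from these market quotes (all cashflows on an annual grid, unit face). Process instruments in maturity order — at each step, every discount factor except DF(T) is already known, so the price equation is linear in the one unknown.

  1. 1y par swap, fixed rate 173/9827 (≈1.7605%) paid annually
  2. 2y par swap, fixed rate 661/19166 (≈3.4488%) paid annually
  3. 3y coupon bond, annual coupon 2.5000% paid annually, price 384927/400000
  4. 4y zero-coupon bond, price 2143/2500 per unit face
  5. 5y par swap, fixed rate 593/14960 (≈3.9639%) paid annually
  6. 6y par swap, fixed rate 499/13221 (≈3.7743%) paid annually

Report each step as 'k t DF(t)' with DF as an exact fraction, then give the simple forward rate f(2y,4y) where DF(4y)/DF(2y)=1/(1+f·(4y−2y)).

step 1 [1y] swap r/1=173/9827: DF=(1 − 173/9827·(0))/(1+173/9827) = 9827/10000 ≈ 0.982700
step 2 [2y] swap r/1=661/19166: DF=(1 − 661/19166·(0.982700))/(1+661/19166) = 9339/10000 ≈ 0.933900
step 3 [3y] bond c/1=1/40: DF=(384927/400000 − 1/40·(0.982700+0.933900))/(1+1/40) = 8921/10000 ≈ 0.892100
step 4 [4y] zero: DF = P = 2143/2500 ≈ 0.857200
step 5 [5y] swap r/1=593/14960: DF=(1 − 593/14960·(0.982700+0.933900+0.892100+0.857200))/(1+593/14960) = 8221/10000 ≈ 0.822100
step 6 [6y] swap r/1=499/13221: DF=(1 − 499/13221·(0.982700+0.933900+0.892100+0.857200+0.822100))/(1+499/13221) = 2001/2500 ≈ 0.800400

1 1 9827/10000
2 2 9339/10000
3 3 8921/10000
4 4 2143/2500
5 5 8221/10000
6 6 2001/2500
f(2y,4y) = ((9339/10000)/(2143/2500) − 1)/(2) = 767/17144 ≈ 4.4739%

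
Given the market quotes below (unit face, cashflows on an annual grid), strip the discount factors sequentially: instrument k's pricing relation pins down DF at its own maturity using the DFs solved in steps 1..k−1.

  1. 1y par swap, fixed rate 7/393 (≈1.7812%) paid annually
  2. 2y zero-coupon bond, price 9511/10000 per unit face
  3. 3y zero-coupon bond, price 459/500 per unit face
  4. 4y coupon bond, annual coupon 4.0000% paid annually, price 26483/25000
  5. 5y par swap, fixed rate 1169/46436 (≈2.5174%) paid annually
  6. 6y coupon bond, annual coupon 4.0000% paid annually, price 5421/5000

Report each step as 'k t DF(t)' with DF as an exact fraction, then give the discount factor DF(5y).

1 1 393/400
2 2 9511/10000
3 3 459/500
4 4 9089/10000
5 5 8831/10000
6 6 8639/10000
DF(5y) = 8831/10000 ≈ 0.883100

step 1 [1y] swap r/1=7/393: DF=(1 − 7/393·(0))/(1+7/393) = 393/400 ≈ 0.982500
step 2 [2y] zero: DF = P = 9511/10000 ≈ 0.951100
step 3 [3y] zero: DF = P = 459/500 ≈ 0.918000
step 4 [4y] bond c/1=1/25: DF=(26483/25000 − 1/25·(0.982500+0.951100+0.918000))/(1+1/25) = 9089/10000 ≈ 0.908900
step 5 [5y] swap r/1=1169/46436: DF=(1 − 1169/46436·(0.982500+0.951100+0.918000+0.908900))/(1+1169/46436) = 8831/10000 ≈ 0.883100
step 6 [6y] bond c/1=1/25: DF=(5421/5000 − 1/25·(0.982500+0.951100+0.918000+0.908900+0.883100))/(1+1/25) = 8639/10000 ≈ 0.863900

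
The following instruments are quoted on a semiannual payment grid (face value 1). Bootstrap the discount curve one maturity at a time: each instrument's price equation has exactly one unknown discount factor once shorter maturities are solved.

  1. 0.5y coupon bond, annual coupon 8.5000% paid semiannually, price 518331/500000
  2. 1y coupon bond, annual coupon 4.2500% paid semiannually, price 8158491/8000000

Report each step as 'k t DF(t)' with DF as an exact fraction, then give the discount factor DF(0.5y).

1 1/2 1243/1250
2 1 9779/10000
DF(0.5y) = 1243/1250 ≈ 0.994400

step 1 [0.5y] bond c/2=17/400: DF=(518331/500000 − 17/400·(0))/(1+17/400) = 1243/1250 ≈ 0.994400
step 2 [1y] bond c/2=17/800: DF=(8158491/8000000 − 17/800·(0.994400))/(1+17/800) = 9779/10000 ≈ 0.977900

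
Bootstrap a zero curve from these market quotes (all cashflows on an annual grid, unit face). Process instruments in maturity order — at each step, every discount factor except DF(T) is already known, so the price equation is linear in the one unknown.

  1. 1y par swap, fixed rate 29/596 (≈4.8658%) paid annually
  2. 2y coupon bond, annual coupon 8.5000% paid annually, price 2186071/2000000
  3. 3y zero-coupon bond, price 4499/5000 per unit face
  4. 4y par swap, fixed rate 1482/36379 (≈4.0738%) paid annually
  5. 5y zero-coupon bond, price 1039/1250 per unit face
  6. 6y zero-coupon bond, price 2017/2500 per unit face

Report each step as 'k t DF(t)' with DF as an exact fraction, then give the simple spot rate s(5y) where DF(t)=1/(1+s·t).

1 1 596/625
2 2 9327/10000
3 3 4499/5000
4 4 4259/5000
5 5 1039/1250
6 6 2017/2500
s(5y) = (1/(1039/1250) − 1)/(5) = 211/5195 ≈ 4.0616%

step 1 [1y] swap r/1=29/596: DF=(1 − 29/596·(0))/(1+29/596) = 596/625 ≈ 0.953600
step 2 [2y] bond c/1=17/200: DF=(2186071/2000000 − 17/200·(0.953600))/(1+17/200) = 9327/10000 ≈ 0.932700
step 3 [3y] zero: DF = P = 4499/5000 ≈ 0.899800
step 4 [4y] swap r/1=1482/36379: DF=(1 − 1482/36379·(0.953600+0.932700+0.899800))/(1+1482/36379) = 4259/5000 ≈ 0.851800
step 5 [5y] zero: DF = P = 1039/1250 ≈ 0.831200
step 6 [6y] zero: DF = P = 2017/2500 ≈ 0.806800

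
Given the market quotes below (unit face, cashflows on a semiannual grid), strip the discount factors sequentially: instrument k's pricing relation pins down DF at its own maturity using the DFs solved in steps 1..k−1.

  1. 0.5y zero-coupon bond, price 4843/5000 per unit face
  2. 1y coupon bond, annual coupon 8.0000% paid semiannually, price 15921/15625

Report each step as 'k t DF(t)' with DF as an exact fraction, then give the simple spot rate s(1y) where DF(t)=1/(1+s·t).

1 1/2 4843/5000
2 1 377/400
s(1y) = (1/(377/400) − 1)/(1) = 23/377 ≈ 6.1008%

step 1 [0.5y] zero: DF = P = 4843/5000 ≈ 0.968600
step 2 [1y] bond c/2=1/25: DF=(15921/15625 − 1/25·(0.968600))/(1+1/25) = 377/400 ≈ 0.942500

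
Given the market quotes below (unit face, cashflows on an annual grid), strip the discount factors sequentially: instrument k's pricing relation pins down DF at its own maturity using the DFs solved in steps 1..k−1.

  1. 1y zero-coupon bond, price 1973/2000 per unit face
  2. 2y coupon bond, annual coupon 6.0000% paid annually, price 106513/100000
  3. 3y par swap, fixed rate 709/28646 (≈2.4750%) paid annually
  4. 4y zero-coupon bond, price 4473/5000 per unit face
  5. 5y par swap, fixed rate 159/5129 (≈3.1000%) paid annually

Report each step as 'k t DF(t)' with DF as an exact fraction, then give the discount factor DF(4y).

1 1 1973/2000
2 2 949/1000
3 3 9291/10000
4 4 4473/5000
5 5 8569/10000
DF(4y) = 4473/5000 ≈ 0.894600

step 1 [1y] zero: DF = P = 1973/2000 ≈ 0.986500
step 2 [2y] bond c/1=3/50: DF=(106513/100000 − 3/50·(0.986500))/(1+3/50) = 949/1000 ≈ 0.949000
step 3 [3y] swap r/1=709/28646: DF=(1 − 709/28646·(0.986500+0.949000))/(1+709/28646) = 9291/10000 ≈ 0.929100
step 4 [4y] zero: DF = P = 4473/5000 ≈ 0.894600
step 5 [5y] swap r/1=159/5129: DF=(1 − 159/5129·(0.986500+0.949000+0.929100+0.894600))/(1+159/5129) = 8569/10000 ≈ 0.856900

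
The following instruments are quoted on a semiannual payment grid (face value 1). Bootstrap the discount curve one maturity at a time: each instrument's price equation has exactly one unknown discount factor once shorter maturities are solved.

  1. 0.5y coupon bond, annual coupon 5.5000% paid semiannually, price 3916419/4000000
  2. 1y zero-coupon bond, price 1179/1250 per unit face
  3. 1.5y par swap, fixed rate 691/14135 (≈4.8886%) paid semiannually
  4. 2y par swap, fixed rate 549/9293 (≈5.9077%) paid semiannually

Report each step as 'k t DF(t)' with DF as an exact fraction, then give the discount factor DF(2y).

1 1/2 9529/10000
2 1 1179/1250
3 3/2 9309/10000
4 2 4451/5000
DF(2y) = 4451/5000 ≈ 0.890200

step 1 [0.5y] bond c/2=11/400: DF=(3916419/4000000 − 11/400·(0))/(1+11/400) = 9529/10000 ≈ 0.952900
step 2 [1y] zero: DF = P = 1179/1250 ≈ 0.943200
step 3 [1.5y] swap r/2=691/28270: DF=(1 − 691/28270·(0.952900+0.943200))/(1+691/28270) = 9309/10000 ≈ 0.930900
step 4 [2y] swap r/2=549/18586: DF=(1 − 549/18586·(0.952900+0.943200+0.930900))/(1+549/18586) = 4451/5000 ≈ 0.890200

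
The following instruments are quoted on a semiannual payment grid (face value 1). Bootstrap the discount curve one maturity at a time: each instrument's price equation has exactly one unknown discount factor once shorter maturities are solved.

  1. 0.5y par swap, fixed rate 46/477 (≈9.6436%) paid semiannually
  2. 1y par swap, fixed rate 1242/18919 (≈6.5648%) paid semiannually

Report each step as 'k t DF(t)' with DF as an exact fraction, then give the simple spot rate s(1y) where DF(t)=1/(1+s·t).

step 1 [0.5y] swap r/2=23/477: DF=(1 − 23/477·(0))/(1+23/477) = 477/500 ≈ 0.954000
step 2 [1y] swap r/2=621/18919: DF=(1 − 621/18919·(0.954000))/(1+621/18919) = 9379/10000 ≈ 0.937900

1 1/2 477/500
2 1 9379/10000
s(1y) = (1/(9379/10000) − 1)/(1) = 621/9379 ≈ 6.6212%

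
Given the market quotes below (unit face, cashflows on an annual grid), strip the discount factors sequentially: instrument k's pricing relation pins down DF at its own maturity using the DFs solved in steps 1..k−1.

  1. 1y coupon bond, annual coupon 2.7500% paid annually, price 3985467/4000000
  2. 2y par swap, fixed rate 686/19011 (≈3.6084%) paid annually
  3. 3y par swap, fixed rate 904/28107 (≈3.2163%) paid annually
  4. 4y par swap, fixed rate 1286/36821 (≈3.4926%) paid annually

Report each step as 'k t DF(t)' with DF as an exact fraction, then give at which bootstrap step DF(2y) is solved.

1 1 9697/10000
2 2 4657/5000
3 3 1137/1250
4 4 4357/5000
DF(2y) is solved at step 2

step 1 [1y] bond c/1=11/400: DF=(3985467/4000000 − 11/400·(0))/(1+11/400) = 9697/10000 ≈ 0.969700
step 2 [2y] swap r/1=686/19011: DF=(1 − 686/19011·(0.969700))/(1+686/19011) = 4657/5000 ≈ 0.931400
step 3 [3y] swap r/1=904/28107: DF=(1 − 904/28107·(0.969700+0.931400))/(1+904/28107) = 1137/1250 ≈ 0.909600
step 4 [4y] swap r/1=1286/36821: DF=(1 − 1286/36821·(0.969700+0.931400+0.909600))/(1+1286/36821) = 4357/5000 ≈ 0.871400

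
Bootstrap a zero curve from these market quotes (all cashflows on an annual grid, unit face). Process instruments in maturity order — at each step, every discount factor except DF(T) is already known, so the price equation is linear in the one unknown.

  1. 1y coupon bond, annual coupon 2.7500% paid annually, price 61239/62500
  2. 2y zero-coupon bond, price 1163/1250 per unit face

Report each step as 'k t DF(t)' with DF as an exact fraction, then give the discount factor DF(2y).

1 1 596/625
2 2 1163/1250
DF(2y) = 1163/1250 ≈ 0.930400

step 1 [1y] bond c/1=11/400: DF=(61239/62500 − 11/400·(0))/(1+11/400) = 596/625 ≈ 0.953600
step 2 [2y] zero: DF = P = 1163/1250 ≈ 0.930400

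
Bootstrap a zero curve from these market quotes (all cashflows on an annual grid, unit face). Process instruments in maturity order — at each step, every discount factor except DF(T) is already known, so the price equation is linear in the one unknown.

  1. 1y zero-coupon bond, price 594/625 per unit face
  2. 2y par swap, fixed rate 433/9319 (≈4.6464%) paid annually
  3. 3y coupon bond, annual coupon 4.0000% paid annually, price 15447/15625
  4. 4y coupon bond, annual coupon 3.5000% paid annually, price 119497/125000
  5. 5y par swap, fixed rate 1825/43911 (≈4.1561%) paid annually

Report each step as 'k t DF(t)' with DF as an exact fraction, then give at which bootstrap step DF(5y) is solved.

1 1 594/625
2 2 4567/5000
3 3 8789/10000
4 4 8309/10000
5 5 327/400
DF(5y) is solved at step 5

step 1 [1y] zero: DF = P = 594/625 ≈ 0.950400
step 2 [2y] swap r/1=433/9319: DF=(1 − 433/9319·(0.950400))/(1+433/9319) = 4567/5000 ≈ 0.913400
step 3 [3y] bond c/1=1/25: DF=(15447/15625 − 1/25·(0.950400+0.913400))/(1+1/25) = 8789/10000 ≈ 0.878900
step 4 [4y] bond c/1=7/200: DF=(119497/125000 − 7/200·(0.950400+0.913400+0.878900))/(1+7/200) = 8309/10000 ≈ 0.830900
step 5 [5y] swap r/1=1825/43911: DF=(1 − 1825/43911·(0.950400+0.913400+0.878900+0.830900))/(1+1825/43911) = 327/400 ≈ 0.817500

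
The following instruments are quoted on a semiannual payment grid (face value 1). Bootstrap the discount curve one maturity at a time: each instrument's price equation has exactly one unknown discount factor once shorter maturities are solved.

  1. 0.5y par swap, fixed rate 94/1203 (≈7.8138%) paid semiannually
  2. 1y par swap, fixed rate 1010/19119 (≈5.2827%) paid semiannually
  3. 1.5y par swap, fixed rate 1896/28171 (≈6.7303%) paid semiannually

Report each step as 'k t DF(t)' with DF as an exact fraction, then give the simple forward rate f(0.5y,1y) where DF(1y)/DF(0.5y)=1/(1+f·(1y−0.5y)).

1 1/2 1203/1250
2 1 1899/2000
3 3/2 2263/2500
f(0.5y,1y) = ((1203/1250)/(1899/2000) − 1)/(1/2) = 86/3165 ≈ 2.7172%

step 1 [0.5y] swap r/2=47/1203: DF=(1 − 47/1203·(0))/(1+47/1203) = 1203/1250 ≈ 0.962400
step 2 [1y] swap r/2=505/19119: DF=(1 − 505/19119·(0.962400))/(1+505/19119) = 1899/2000 ≈ 0.949500
step 3 [1.5y] swap r/2=948/28171: DF=(1 − 948/28171·(0.962400+0.949500))/(1+948/28171) = 2263/2500 ≈ 0.905200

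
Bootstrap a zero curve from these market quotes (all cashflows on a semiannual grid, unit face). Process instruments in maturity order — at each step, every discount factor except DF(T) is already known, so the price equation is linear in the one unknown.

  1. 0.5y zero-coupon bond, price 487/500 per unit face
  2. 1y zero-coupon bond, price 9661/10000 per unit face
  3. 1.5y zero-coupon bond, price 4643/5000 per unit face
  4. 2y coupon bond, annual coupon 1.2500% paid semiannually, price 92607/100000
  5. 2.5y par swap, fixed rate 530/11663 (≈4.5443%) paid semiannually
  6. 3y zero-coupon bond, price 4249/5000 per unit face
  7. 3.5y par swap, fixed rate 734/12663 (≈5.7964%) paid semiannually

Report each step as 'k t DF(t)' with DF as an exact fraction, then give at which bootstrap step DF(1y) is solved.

1 1/2 487/500
2 1 9661/10000
3 3/2 4643/5000
4 2 361/400
5 5/2 447/500
6 3 4249/5000
7 7/2 1633/2000
DF(1y) is solved at step 2

step 1 [0.5y] zero: DF = P = 487/500 ≈ 0.974000
step 2 [1y] zero: DF = P = 9661/10000 ≈ 0.966100
step 3 [1.5y] zero: DF = P = 4643/5000 ≈ 0.928600
step 4 [2y] bond c/2=1/160: DF=(92607/100000 − 1/160·(0.974000+0.966100+0.928600))/(1+1/160) = 361/400 ≈ 0.902500
step 5 [2.5y] swap r/2=265/11663: DF=(1 − 265/11663·(0.974000+0.966100+0.928600+0.902500))/(1+265/11663) = 447/500 ≈ 0.894000
step 6 [3y] zero: DF = P = 4249/5000 ≈ 0.849800
step 7 [3.5y] swap r/2=367/12663: DF=(1 − 367/12663·(0.974000+0.966100+0.928600+0.902500+0.894000+0.849800))/(1+367/12663) = 1633/2000 ≈ 0.816500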